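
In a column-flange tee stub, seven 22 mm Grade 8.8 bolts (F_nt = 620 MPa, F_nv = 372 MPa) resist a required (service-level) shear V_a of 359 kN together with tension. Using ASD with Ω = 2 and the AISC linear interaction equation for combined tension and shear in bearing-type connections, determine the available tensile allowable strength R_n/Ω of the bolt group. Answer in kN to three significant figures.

A_b = π·22²/4 = 380.1 mm²; f_rv = 359 × 1000 / (7 × 380.1) = 134.9 MPa.
F'_nt = 1.3 F_nt − (Ω F_nt / F_nv) f_rv = 1.3·620 − (2·620/372)·134.9 = 356.3 MPa, capped at F_nt → F'_nt = 356.3 MPa.
R_n = F'_nt · A_b · n = 356.3 × 380.1 × 7 / 1000 = 948 kN.
Allowable strength R_n/Ω = 948 / 2 = 474 kN.

474 kN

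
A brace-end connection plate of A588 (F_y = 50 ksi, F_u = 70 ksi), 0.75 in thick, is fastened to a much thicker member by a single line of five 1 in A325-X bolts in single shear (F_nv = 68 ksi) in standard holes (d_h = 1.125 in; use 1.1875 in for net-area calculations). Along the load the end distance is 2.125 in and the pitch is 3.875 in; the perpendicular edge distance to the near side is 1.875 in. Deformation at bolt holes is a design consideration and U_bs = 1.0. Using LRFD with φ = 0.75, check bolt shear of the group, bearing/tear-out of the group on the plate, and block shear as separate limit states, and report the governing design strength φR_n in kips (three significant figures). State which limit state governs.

200 kips (bolt shear governs)

Bolt shear: A_b = π·1²/4 = 0.7854 in²; R_n = 68 × 0.7854 × 5 × 1 = 267 kips → 0.75 × 267 = 200 kips.
Bearing: edge l_c = 1.562, r_n = 98.44 kips; interior l_c = 2.75, r_n = 126 kips; R_n = 98.44 + 4·126 = 602.4 kips → 452 kips.
Block shear: A_gv = 13.22, A_nv = 9.211, A_nt = 0.9609 in²; R_n = min(0.6F_uA_nv, 0.6F_yA_gv) + U_bs·F_u·A_nt = 454.1 kips → 341 kips.
Bolt shear governs: 200 kips.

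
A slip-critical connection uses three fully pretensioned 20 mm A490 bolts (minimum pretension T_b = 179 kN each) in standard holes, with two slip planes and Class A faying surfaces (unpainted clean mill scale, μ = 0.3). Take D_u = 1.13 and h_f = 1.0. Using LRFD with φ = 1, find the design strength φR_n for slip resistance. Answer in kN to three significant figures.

364 kN

R_n = μ · D_u · h_f · T_b · n_s · n_b = 0.3 × 1.13 × 1.0 × 179 × 2 × 3 = 364.1 kN.
Design strength φR_n = 1 × 364.1 = 364 kN.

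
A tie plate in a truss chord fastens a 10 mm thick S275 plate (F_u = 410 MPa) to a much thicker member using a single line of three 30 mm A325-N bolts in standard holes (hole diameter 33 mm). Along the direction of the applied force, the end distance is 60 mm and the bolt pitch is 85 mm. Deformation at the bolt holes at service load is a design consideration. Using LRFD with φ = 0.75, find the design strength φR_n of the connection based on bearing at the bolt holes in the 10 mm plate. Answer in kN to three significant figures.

Per bolt r_n = 1.2 l_c t F_u ≤ 2.4 d t F_u; upper limit = 2.4 × 30 × 10 × 410 / 1000 = 295.2 kN.
Edge bolt: l_c = 60 − 33/2 = 43.5 mm → 1.2 × 43.5 × 10 × 410 / 1000 = 214 → r_n = 214 kN.
Interior bolts: l_c = 85 − 33 = 52 mm → 1.2 × 52 × 10 × 410 / 1000 = 255.8 → r_n = 255.8 kN.
R_n = 1 × 214 + 2 × 255.8 = 725.7 kN.
Design strength φR_n = 0.75 × 725.7 = 544 kN.

544 kN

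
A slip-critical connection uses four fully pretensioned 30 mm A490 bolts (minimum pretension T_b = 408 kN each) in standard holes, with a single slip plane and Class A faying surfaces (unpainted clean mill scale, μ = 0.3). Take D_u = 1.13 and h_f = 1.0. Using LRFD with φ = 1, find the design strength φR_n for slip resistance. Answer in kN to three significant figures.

553 kN

R_n = μ · D_u · h_f · T_b · n_s · n_b = 0.3 × 1.13 × 1.0 × 408 × 1 × 4 = 553.2 kN.
Design strength φR_n = 1 × 553.2 = 553 kN.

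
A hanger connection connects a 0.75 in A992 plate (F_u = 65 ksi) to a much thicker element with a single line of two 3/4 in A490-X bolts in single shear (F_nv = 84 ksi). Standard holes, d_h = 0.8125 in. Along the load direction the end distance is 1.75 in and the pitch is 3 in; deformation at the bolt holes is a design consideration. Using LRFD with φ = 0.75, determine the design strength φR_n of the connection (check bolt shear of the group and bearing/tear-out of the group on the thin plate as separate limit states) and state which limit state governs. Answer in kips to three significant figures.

Bolt shear: A_b = π·0.75²/4 = 0.4418 in²; R_n = 84 × 0.4418 × 2 × 1 = 74.22 kips → 0.75 × 74.22 = 55.7 kips.
Bearing (1.2 l_c t F_u ≤ 2.4 d t F_u): upper limit = 2.4·0.75·0.75·65 = 87.75 kips.
  Edge l_c = 1.75 − 0.8125/2 = 1.344 → r_n = 78.61 kips; interior l_c = 3 − 0.8125 = 2.188 → r_n = 87.75 kips.
  R_n,bearing = 1·78.61 + 1·87.75 = 166.4 kips → 0.75 × 166.4 = 125 kips.
Bolt shear governs: 55.7 kips.

55.7 kips (bolt shear governs)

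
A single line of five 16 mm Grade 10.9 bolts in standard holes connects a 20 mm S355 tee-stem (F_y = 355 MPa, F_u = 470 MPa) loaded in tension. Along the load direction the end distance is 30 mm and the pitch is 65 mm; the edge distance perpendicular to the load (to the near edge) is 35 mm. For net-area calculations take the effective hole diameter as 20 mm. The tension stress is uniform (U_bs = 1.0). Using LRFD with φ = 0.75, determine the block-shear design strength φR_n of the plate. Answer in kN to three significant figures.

Shear plane L_v = 30 + 4·65 = 290 mm; A_gv = 290 × 20 = 5800 mm².
A_nv = (290 − 4.5·20) × 20 = 4000 mm².
A_nt = (35 − 0.5·20) × 20 = 500 mm².
0.6 F_u A_nv = 1128 kN; 0.6 F_y A_gv = 1235 kN → shear rupture governs the shear term.
R_n = 1128 + 1.0 × 470 × 500 / 1000 = 1363 kN.
Design strength φR_n = 0.75 × 1363 = 1020 kN.

1020 kN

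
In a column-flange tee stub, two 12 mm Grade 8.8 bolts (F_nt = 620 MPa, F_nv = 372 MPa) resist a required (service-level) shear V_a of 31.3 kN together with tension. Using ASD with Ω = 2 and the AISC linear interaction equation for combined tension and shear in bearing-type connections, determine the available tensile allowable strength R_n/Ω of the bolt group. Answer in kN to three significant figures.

39 kN

A_b = π·12²/4 = 113.1 mm²; f_rv = 31.3 × 1000 / (2 × 113.1) = 138.4 MPa.
F'_nt = 1.3 F_nt − (Ω F_nt / F_nv) f_rv = 1.3·620 − (2·620/372)·138.4 = 344.7 MPa, capped at F_nt → F'_nt = 344.7 MPa.
R_n = F'_nt · A_b · n = 344.7 × 113.1 × 2 / 1000 = 77.98 kN.
Allowable strength R_n/Ω = 77.98 / 2 = 39 kN.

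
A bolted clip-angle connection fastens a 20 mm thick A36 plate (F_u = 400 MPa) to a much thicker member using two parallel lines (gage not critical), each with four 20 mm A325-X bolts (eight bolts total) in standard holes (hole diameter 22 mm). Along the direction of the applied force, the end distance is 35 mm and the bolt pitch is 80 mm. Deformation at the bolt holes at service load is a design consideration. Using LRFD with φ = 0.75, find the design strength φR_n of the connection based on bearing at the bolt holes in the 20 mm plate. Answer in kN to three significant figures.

2070 kN

Per bolt r_n = 1.2 l_c t F_u ≤ 2.4 d t F_u; upper limit = 2.4 × 20 × 20 × 400 / 1000 = 384 kN.
Edge bolt: l_c = 35 − 22/2 = 24 mm → 1.2 × 24 × 20 × 400 / 1000 = 230.4 → r_n = 230.4 kN.
Interior bolts: l_c = 80 − 22 = 58 mm → 1.2 × 58 × 20 × 400 / 1000 = 556.8 → r_n = 384 kN.
R_n = 2 × 230.4 + 6 × 384 = 2765 kN.
Design strength φR_n = 0.75 × 2765 = 2070 kN.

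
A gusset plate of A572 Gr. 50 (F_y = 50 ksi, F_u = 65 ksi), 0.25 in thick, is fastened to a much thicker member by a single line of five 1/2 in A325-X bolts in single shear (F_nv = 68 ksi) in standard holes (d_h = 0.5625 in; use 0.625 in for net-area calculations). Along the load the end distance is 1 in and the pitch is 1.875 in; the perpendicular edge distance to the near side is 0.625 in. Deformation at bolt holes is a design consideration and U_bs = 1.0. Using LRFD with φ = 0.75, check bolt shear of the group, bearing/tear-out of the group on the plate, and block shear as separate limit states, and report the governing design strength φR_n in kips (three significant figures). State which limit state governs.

Bolt shear: A_b = π·0.5²/4 = 0.1963 in²; R_n = 68 × 0.1963 × 5 × 1 = 66.76 kips → 0.75 × 66.76 = 50.1 kips.
Bearing: edge l_c = 0.7188, r_n = 14.02 kips; interior l_c = 1.312, r_n = 19.5 kips; R_n = 14.02 + 4·19.5 = 92.02 kips → 69 kips.
Block shear: A_gv = 2.125, A_nv = 1.422, A_nt = 0.07812 in²; R_n = min(0.6F_uA_nv, 0.6F_yA_gv) + U_bs·F_u·A_nt = 60.53 kips → 45.4 kips.
Block shear governs: 45.4 kips.

45.4 kips (block shear governs)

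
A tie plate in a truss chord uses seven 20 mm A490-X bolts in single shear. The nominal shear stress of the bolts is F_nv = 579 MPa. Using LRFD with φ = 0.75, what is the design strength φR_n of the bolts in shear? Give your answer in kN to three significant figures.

955 kN

A_b = π × 20² / 4 = 314.2 mm².
R_n = F_nv · A_b · n · n_s = 579 × 314.2 × 7 × 1 / 1000 = 1273 kN.
Design strength φR_n = 0.75 × 1273 = 955 kN.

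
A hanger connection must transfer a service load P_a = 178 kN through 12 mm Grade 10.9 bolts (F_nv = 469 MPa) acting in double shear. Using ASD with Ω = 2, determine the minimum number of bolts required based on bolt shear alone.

4 bolts

A_b = π·12²/4 = 113.1 mm².
Per-bolt allowable strength R_n/Ω = 469 × 113.1 × 2 / 1000 / 2 = 53.04 kN.
n ≥ 178 / 53.04 = 3.356 → use 4 bolts.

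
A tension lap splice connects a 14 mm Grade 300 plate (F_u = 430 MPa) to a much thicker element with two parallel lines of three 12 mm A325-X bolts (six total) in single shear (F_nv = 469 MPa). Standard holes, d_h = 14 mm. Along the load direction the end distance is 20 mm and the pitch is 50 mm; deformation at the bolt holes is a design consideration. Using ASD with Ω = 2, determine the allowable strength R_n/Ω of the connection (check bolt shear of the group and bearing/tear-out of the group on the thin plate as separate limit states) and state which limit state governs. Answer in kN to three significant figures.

159 kN (bolt shear governs)

Bolt shear: A_b = π·12²/4 = 113.1 mm²; R_n = 469 × 113.1 × 6 × 1 / 1000 = 318.3 kN → 318.3 / 2 = 159 kN.
Bearing (1.2 l_c t F_u ≤ 2.4 d t F_u): upper limit = 2.4·12·14·430 / 1000 = 173.4 kN.
  Edge l_c = 20 − 14/2 = 13 → r_n = 93.91 kN; interior l_c = 50 − 14 = 36 → r_n = 173.4 kN.
  R_n,bearing = 2·93.91 + 4·173.4 = 881.3 kN → 881.3 / 2 = 441 kN.
Bolt shear governs: 159 kN.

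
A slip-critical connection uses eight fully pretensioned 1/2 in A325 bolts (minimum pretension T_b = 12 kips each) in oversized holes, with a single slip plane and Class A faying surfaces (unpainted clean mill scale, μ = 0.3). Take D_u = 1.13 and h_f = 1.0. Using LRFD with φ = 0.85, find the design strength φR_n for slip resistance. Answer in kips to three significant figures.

R_n = μ · D_u · h_f · T_b · n_s · n_b = 0.3 × 1.13 × 1.0 × 12 × 1 × 8 = 32.54 kips.
Design strength φR_n = 0.85 × 32.54 = 27.7 kips.

27.7 kips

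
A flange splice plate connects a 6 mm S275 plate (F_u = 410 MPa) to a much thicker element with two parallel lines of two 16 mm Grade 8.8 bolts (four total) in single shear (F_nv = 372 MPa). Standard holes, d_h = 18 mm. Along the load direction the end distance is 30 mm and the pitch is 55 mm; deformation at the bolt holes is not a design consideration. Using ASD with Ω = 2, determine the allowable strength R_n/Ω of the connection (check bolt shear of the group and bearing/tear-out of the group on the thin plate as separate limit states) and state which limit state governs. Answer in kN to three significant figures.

150 kN (bolt shear governs)

Bolt shear: A_b = π·16²/4 = 201.1 mm²; R_n = 372 × 201.1 × 4 × 1 / 1000 = 299.2 kN → 299.2 / 2 = 150 kN.
Bearing (1.5 l_c t F_u ≤ 3.0 d t F_u): upper limit = 3.0·16·6·410 / 1000 = 118.1 kN.
  Edge l_c = 30 − 18/2 = 21 → r_n = 77.49 kN; interior l_c = 55 − 18 = 37 → r_n = 118.1 kN.
  R_n,bearing = 2·77.49 + 2·118.1 = 391.1 kN → 391.1 / 2 = 196 kN.
Bolt shear governs: 150 kN.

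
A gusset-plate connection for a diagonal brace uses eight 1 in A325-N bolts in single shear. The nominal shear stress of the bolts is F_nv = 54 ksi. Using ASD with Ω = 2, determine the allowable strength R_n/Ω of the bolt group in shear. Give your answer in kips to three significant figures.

A_b = π × 1² / 4 = 0.7854 in².
R_n = F_nv · A_b · n · n_s = 54 × 0.7854 × 8 × 1 = 339.3 kips.
Allowable strength R_n/Ω = 339.3 / 2 = 170 kips.

170 kips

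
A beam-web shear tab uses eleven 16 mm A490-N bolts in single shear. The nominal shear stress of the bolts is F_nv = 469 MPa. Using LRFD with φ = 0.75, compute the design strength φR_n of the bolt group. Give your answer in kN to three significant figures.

A_b = π × 16² / 4 = 201.1 mm².
R_n = F_nv · A_b · n · n_s = 469 × 201.1 × 11 × 1 / 1000 = 1037 kN.
Design strength φR_n = 0.75 × 1037 = 778 kN.

778 kN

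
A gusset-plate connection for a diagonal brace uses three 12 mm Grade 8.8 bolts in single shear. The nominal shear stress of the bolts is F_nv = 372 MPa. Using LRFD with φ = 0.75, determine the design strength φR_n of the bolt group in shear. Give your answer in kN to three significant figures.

94.7 kN

A_b = π × 12² / 4 = 113.1 mm².
R_n = F_nv · A_b · n · n_s = 372 × 113.1 × 3 × 1 / 1000 = 126.2 kN.
Design strength φR_n = 0.75 × 126.2 = 94.7 kN.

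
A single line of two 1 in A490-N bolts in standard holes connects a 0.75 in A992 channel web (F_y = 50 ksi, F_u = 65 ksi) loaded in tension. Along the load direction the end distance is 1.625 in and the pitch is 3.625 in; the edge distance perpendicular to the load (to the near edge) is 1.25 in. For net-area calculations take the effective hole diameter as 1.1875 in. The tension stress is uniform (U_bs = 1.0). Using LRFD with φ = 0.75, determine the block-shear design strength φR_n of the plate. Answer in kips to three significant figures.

100 kips

Shear plane L_v = 1.625 + 1·3.625 = 5.25 in; A_gv = 5.25 × 0.75 = 3.938 in².
A_nv = (5.25 − 1.5·1.1875) × 0.75 = 2.602 in².
A_nt = (1.25 − 0.5·1.1875) × 0.75 = 0.4922 in².
0.6 F_u A_nv = 101.5 kips; 0.6 F_y A_gv = 118.1 kips → shear rupture governs the shear term.
R_n = 101.5 + 1.0 × 65 × 0.4922 = 133.5 kips.
Design strength φR_n = 0.75 × 133.5 = 100 kips.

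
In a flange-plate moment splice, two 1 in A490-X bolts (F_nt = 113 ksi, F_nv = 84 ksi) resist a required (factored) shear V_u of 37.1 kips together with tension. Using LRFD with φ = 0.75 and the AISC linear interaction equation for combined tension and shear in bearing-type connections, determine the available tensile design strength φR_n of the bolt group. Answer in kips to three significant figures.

A_b = π·1²/4 = 0.7854 in²; f_rv = 37.1 / (2 × 0.7854) = 23.62 ksi.
F'_nt = 1.3 F_nt − (F_nt / φF_nv) f_rv = 1.3·113 − (113/(0.75·84))·23.62 = 104.5 ksi, capped at F_nt → F'_nt = 104.5 ksi.
R_n = F'_nt · A_b · n = 104.5 × 0.7854 × 2 = 164.2 kips.
Design strength φR_n = 0.75 × 164.2 = 123 kips.

123 kips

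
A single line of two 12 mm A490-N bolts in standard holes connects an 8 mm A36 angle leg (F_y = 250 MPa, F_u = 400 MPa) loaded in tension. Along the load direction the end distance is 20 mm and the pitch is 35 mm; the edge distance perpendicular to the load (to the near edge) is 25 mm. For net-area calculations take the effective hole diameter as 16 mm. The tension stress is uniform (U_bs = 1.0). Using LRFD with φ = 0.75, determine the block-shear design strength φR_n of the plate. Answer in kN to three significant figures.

85.4 kN

Shear plane L_v = 20 + 1·35 = 55 mm; A_gv = 55 × 8 = 440 mm².
A_nv = (55 − 1.5·16) × 8 = 248 mm².
A_nt = (25 − 0.5·16) × 8 = 136 mm².
0.6 F_u A_nv = 59.52 kN; 0.6 F_y A_gv = 66 kN → shear rupture governs the shear term.
R_n = 59.52 + 1.0 × 400 × 136 / 1000 = 113.9 kN.
Design strength φR_n = 0.75 × 113.9 = 85.4 kN.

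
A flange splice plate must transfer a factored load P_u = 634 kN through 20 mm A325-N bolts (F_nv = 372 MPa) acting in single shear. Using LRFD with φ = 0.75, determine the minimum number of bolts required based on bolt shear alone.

8 bolts

A_b = π·20²/4 = 314.2 mm².
Per-bolt design strength φR_n = 0.75 × 372 × 314.2 × 1 / 1000 = 87.65 kN.
n ≥ 634 / 87.65 = 7.233 → use 8 bolts.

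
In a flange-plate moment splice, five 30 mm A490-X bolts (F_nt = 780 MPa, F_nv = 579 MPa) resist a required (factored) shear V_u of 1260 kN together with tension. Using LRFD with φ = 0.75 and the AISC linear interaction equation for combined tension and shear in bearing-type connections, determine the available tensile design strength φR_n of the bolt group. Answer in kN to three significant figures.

990 kN

A_b = π·30²/4 = 706.9 mm²; f_rv = 1260 × 1000 / (5 × 706.9) = 356.5 MPa.
F'_nt = 1.3 F_nt − (F_nt / φF_nv) f_rv = 1.3·780 − (780/(0.75·579))·356.5 = 373.6 MPa, capped at F_nt → F'_nt = 373.6 MPa.
R_n = F'_nt · A_b · n = 373.6 × 706.9 × 5 / 1000 = 1321 kN.
Design strength φR_n = 0.75 × 1321 = 990 kN.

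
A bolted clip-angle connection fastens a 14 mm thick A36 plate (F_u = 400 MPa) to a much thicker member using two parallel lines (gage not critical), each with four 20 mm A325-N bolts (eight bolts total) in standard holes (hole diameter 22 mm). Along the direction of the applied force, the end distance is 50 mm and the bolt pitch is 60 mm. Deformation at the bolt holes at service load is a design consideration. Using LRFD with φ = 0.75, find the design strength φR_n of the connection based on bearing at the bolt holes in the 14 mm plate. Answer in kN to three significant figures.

Per bolt r_n = 1.2 l_c t F_u ≤ 2.4 d t F_u; upper limit = 2.4 × 20 × 14 × 400 / 1000 = 268.8 kN.
Edge bolt: l_c = 50 − 22/2 = 39 mm → 1.2 × 39 × 14 × 400 / 1000 = 262.1 → r_n = 262.1 kN.
Interior bolts: l_c = 60 − 22 = 38 mm → 1.2 × 38 × 14 × 400 / 1000 = 255.4 → r_n = 255.4 kN.
R_n = 2 × 262.1 + 6 × 255.4 = 2056 kN.
Design strength φR_n = 0.75 × 2056 = 1540 kN.

1540 kN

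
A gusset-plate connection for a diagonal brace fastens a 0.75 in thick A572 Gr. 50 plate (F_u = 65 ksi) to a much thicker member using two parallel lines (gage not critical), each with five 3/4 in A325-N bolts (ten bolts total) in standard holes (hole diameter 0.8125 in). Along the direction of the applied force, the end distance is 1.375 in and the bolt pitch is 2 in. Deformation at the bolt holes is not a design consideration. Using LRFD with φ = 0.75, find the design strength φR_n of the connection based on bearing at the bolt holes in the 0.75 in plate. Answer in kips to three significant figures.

Per bolt r_n = 1.5 l_c t F_u ≤ 3.0 d t F_u; upper limit = 3.0 × 0.75 × 0.75 × 65 = 109.7 kips.
Edge bolt: l_c = 1.375 − 0.8125/2 = 0.9688 in → 1.5 × 0.9688 × 0.75 × 65 = 70.84 → r_n = 70.84 kips.
Interior bolts: l_c = 2 − 0.8125 = 1.188 in → 1.5 × 1.188 × 0.75 × 65 = 86.84 → r_n = 86.84 kips.
R_n = 2 × 70.84 + 8 × 86.84 = 836.4 kips.
Design strength φR_n = 0.75 × 836.4 = 627 kips.

627 kips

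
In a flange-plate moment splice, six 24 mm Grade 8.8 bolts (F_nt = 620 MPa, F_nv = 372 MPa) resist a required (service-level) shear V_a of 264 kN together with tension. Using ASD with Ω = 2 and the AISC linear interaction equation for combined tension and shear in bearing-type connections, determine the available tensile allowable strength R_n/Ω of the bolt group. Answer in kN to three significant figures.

A_b = π·24²/4 = 452.4 mm²; f_rv = 264 × 1000 / (6 × 452.4) = 97.26 MPa.
F'_nt = 1.3 F_nt − (Ω F_nt / F_nv) f_rv = 1.3·620 − (2·620/372)·97.26 = 481.8 MPa, capped at F_nt → F'_nt = 481.8 MPa.
R_n = F'_nt · A_b · n = 481.8 × 452.4 × 6 / 1000 = 1308 kN.
Allowable strength R_n/Ω = 1308 / 2 = 654 kN.

654 kN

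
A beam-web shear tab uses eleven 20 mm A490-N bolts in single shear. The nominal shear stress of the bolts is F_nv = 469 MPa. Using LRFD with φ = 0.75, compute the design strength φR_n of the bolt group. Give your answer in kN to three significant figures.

A_b = π × 20² / 4 = 314.2 mm².
R_n = F_nv · A_b · n · n_s = 469 × 314.2 × 11 × 1 / 1000 = 1621 kN.
Design strength φR_n = 0.75 × 1621 = 1220 kN.

1220 kN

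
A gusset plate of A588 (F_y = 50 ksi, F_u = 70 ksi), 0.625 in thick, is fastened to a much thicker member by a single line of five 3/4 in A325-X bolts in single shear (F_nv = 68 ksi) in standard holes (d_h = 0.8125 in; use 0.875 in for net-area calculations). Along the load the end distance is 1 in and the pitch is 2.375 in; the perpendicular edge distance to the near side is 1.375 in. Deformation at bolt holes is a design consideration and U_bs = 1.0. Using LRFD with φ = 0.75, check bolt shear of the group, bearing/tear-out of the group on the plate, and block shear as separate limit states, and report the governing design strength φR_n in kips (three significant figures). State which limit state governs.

Bolt shear: A_b = π·0.75²/4 = 0.4418 in²; R_n = 68 × 0.4418 × 5 × 1 = 150.2 kips → 0.75 × 150.2 = 113 kips.
Bearing: edge l_c = 0.5938, r_n = 31.17 kips; interior l_c = 1.562, r_n = 78.75 kips; R_n = 31.17 + 4·78.75 = 346.2 kips → 260 kips.
Block shear: A_gv = 6.562, A_nv = 4.102, A_nt = 0.5859 in²; R_n = min(0.6F_uA_nv, 0.6F_yA_gv) + U_bs·F_u·A_nt = 213.3 kips → 160 kips.
Bolt shear governs: 113 kips.

113 kips (bolt shear governs)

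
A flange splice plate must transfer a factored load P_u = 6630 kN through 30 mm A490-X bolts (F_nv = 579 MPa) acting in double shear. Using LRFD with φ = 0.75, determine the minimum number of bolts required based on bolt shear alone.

A_b = π·30²/4 = 706.9 mm².
Per-bolt design strength φR_n = 0.75 × 579 × 706.9 × 2 / 1000 = 613.9 kN.
n ≥ 6630 / 613.9 = 10.8 → use 11 bolts.

11 bolts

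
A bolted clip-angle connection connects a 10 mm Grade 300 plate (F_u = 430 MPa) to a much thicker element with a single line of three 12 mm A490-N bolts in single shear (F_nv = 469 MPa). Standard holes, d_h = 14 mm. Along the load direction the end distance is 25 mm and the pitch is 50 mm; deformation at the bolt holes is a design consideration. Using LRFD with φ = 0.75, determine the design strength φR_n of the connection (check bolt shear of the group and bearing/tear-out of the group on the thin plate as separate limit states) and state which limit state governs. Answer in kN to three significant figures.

Bolt shear: A_b = π·12²/4 = 113.1 mm²; R_n = 469 × 113.1 × 3 × 1 / 1000 = 159.1 kN → 0.75 × 159.1 = 119 kN.
Bearing (1.2 l_c t F_u ≤ 2.4 d t F_u): upper limit = 2.4·12·10·430 / 1000 = 123.8 kN.
  Edge l_c = 25 − 14/2 = 18 → r_n = 92.88 kN; interior l_c = 50 − 14 = 36 → r_n = 123.8 kN.
  R_n,bearing = 1·92.88 + 2·123.8 = 340.6 kN → 0.75 × 340.6 = 255 kN.
Bolt shear governs: 119 kN.

119 kN (bolt shear governs)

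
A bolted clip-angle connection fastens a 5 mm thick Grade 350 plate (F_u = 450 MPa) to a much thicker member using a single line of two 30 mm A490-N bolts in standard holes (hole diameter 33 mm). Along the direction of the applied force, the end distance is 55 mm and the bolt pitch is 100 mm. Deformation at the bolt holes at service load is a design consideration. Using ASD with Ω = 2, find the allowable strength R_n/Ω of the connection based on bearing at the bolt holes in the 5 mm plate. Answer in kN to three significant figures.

Per bolt r_n = 1.2 l_c t F_u ≤ 2.4 d t F_u; upper limit = 2.4 × 30 × 5 × 450 / 1000 = 162 kN.
Edge bolt: l_c = 55 − 33/2 = 38.5 mm → 1.2 × 38.5 × 5 × 450 / 1000 = 103.9 → r_n = 103.9 kN.
Interior bolts: l_c = 100 − 33 = 67 mm → 1.2 × 67 × 5 × 450 / 1000 = 180.9 → r_n = 162 kN.
R_n = 1 × 103.9 + 1 × 162 = 265.9 kN.
Allowable strength R_n/Ω = 265.9 / 2 = 133 kN.

133 kN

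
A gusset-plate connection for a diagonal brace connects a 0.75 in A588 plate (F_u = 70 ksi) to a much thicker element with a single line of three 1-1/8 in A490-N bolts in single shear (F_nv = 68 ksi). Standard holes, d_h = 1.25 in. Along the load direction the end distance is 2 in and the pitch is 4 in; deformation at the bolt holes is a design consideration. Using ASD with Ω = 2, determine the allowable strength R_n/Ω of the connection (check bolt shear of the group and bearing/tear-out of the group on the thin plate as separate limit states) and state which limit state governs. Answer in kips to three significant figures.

Bolt shear: A_b = π·1.125²/4 = 0.994 in²; R_n = 68 × 0.994 × 3 × 1 = 202.8 kips → 202.8 / 2 = 101 kips.
Bearing (1.2 l_c t F_u ≤ 2.4 d t F_u): upper limit = 2.4·1.125·0.75·70 = 141.8 kips.
  Edge l_c = 2 − 1.25/2 = 1.375 → r_n = 86.62 kips; interior l_c = 4 − 1.25 = 2.75 → r_n = 141.8 kips.
  R_n,bearing = 1·86.62 + 2·141.8 = 370.1 kips → 370.1 / 2 = 185 kips.
Bolt shear governs: 101 kips.

101 kips (bolt shear governs)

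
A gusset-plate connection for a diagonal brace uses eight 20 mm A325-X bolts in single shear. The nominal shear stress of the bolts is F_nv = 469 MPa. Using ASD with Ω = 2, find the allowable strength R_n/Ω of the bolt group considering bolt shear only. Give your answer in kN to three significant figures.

A_b = π × 20² / 4 = 314.2 mm².
R_n = F_nv · A_b · n · n_s = 469 × 314.2 × 8 × 1 / 1000 = 1179 kN.
Allowable strength R_n/Ω = 1179 / 2 = 589 kN.

589 kN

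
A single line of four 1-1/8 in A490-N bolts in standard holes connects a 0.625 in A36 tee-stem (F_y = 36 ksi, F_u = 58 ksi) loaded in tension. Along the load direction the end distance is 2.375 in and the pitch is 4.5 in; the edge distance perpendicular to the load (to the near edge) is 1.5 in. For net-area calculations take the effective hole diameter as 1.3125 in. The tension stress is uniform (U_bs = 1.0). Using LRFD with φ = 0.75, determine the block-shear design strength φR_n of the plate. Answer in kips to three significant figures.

184 kips

Shear plane L_v = 2.375 + 3·4.5 = 15.88 in; A_gv = 15.88 × 0.625 = 9.922 in².
A_nv = (15.88 − 3.5·1.3125) × 0.625 = 7.051 in².
A_nt = (1.5 − 0.5·1.3125) × 0.625 = 0.5273 in².
0.6 F_u A_nv = 245.4 kips; 0.6 F_y A_gv = 214.3 kips → shear yielding governs the shear term.
R_n = 214.3 + 1.0 × 58 × 0.5273 = 244.9 kips.
Design strength φR_n = 0.75 × 244.9 = 184 kips.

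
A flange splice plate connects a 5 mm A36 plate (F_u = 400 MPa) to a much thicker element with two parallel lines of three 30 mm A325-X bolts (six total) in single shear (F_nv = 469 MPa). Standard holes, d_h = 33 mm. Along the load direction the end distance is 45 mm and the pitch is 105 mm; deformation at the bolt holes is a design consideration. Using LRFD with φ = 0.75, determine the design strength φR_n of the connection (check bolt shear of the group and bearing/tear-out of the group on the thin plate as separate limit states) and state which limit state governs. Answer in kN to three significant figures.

Bolt shear: A_b = π·30²/4 = 706.9 mm²; R_n = 469 × 706.9 × 6 × 1 / 1000 = 1989 kN → 0.75 × 1989 = 1490 kN.
Bearing (1.2 l_c t F_u ≤ 2.4 d t F_u): upper limit = 2.4·30·5·400 / 1000 = 144 kN.
  Edge l_c = 45 − 33/2 = 28.5 → r_n = 68.4 kN; interior l_c = 105 − 33 = 72 → r_n = 144 kN.
  R_n,bearing = 2·68.4 + 4·144 = 712.8 kN → 0.75 × 712.8 = 535 kN.
Bearing governs: 535 kN.

535 kN (bearing governs)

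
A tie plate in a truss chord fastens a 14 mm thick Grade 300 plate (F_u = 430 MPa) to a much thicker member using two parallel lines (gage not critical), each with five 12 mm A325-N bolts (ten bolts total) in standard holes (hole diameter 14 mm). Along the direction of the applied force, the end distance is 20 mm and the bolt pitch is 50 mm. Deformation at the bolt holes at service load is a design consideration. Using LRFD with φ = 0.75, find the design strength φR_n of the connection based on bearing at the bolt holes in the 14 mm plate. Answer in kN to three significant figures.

1180 kN

Per bolt r_n = 1.2 l_c t F_u ≤ 2.4 d t F_u; upper limit = 2.4 × 12 × 14 × 430 / 1000 = 173.4 kN.
Edge bolt: l_c = 20 − 14/2 = 13 mm → 1.2 × 13 × 14 × 430 / 1000 = 93.91 → r_n = 93.91 kN.
Interior bolts: l_c = 50 − 14 = 36 mm → 1.2 × 36 × 14 × 430 / 1000 = 260.1 → r_n = 173.4 kN.
R_n = 2 × 93.91 + 8 × 173.4 = 1575 kN.
Design strength φR_n = 0.75 × 1575 = 1180 kN.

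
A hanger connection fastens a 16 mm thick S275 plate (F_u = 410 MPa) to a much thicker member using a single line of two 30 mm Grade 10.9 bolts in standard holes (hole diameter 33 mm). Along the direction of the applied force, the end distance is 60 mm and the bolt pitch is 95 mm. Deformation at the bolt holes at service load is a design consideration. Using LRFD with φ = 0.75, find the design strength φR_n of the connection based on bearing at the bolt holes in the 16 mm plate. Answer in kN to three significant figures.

611 kN

Per bolt r_n = 1.2 l_c t F_u ≤ 2.4 d t F_u; upper limit = 2.4 × 30 × 16 × 410 / 1000 = 472.3 kN.
Edge bolt: l_c = 60 − 33/2 = 43.5 mm → 1.2 × 43.5 × 16 × 410 / 1000 = 342.4 → r_n = 342.4 kN.
Interior bolts: l_c = 95 − 33 = 62 mm → 1.2 × 62 × 16 × 410 / 1000 = 488.1 → r_n = 472.3 kN.
R_n = 1 × 342.4 + 1 × 472.3 = 814.8 kN.
Design strength φR_n = 0.75 × 814.8 = 611 kN.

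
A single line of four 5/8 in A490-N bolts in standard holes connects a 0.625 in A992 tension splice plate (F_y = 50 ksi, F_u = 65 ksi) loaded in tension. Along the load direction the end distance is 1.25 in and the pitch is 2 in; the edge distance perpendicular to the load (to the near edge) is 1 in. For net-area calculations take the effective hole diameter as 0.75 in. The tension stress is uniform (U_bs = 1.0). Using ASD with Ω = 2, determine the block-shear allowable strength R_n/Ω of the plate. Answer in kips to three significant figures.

69.1 kips

Shear plane L_v = 1.25 + 3·2 = 7.25 in; A_gv = 7.25 × 0.625 = 4.531 in².
A_nv = (7.25 − 3.5·0.75) × 0.625 = 2.891 in².
A_nt = (1 − 0.5·0.75) × 0.625 = 0.3906 in².
0.6 F_u A_nv = 112.7 kips; 0.6 F_y A_gv = 135.9 kips → shear rupture governs the shear term.
R_n = 112.7 + 1.0 × 65 × 0.3906 = 138.1 kips.
Allowable strength R_n/Ω = 138.1 / 2 = 69.1 kips.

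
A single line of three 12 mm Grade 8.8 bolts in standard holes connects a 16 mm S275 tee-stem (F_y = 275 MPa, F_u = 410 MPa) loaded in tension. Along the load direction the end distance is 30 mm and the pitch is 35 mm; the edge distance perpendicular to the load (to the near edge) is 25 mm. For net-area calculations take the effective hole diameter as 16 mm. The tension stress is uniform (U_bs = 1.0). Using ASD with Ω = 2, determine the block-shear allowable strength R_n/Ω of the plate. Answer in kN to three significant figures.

Shear plane L_v = 30 + 2·35 = 100 mm; A_gv = 100 × 16 = 1600 mm².
A_nv = (100 − 2.5·16) × 16 = 960 mm².
A_nt = (25 − 0.5·16) × 16 = 272 mm².
0.6 F_u A_nv = 236.2 kN; 0.6 F_y A_gv = 264 kN → shear rupture governs the shear term.
R_n = 236.2 + 1.0 × 410 × 272 / 1000 = 347.7 kN.
Allowable strength R_n/Ω = 347.7 / 2 = 174 kN.

174 kN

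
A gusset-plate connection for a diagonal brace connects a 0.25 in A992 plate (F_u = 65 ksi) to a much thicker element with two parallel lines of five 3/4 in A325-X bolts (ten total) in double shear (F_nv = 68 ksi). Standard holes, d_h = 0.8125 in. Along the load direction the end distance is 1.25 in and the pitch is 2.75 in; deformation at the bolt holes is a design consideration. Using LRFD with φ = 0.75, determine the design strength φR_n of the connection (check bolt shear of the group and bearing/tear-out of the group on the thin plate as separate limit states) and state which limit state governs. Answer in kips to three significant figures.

Bolt shear: A_b = π·0.75²/4 = 0.4418 in²; R_n = 68 × 0.4418 × 10 × 2 = 600.8 kips → 0.75 × 600.8 = 451 kips.
Bearing (1.2 l_c t F_u ≤ 2.4 d t F_u): upper limit = 2.4·0.75·0.25·65 = 29.25 kips.
  Edge l_c = 1.25 − 0.8125/2 = 0.8438 → r_n = 16.45 kips; interior l_c = 2.75 − 0.8125 = 1.938 → r_n = 29.25 kips.
  R_n,bearing = 2·16.45 + 8·29.25 = 266.9 kips → 0.75 × 266.9 = 200 kips.
Bearing governs: 200 kips.

200 kips (bearing governs)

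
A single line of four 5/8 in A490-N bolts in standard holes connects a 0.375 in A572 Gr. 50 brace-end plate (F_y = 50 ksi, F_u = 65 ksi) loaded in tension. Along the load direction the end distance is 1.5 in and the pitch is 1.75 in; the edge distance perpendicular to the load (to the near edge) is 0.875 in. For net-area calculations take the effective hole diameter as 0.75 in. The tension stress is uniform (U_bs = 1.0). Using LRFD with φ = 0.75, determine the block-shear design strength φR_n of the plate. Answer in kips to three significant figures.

54.4 kips

Shear plane L_v = 1.5 + 3·1.75 = 6.75 in; A_gv = 6.75 × 0.375 = 2.531 in².
A_nv = (6.75 − 3.5·0.75) × 0.375 = 1.547 in².
A_nt = (0.875 − 0.5·0.75) × 0.375 = 0.1875 in².
0.6 F_u A_nv = 60.33 kips; 0.6 F_y A_gv = 75.94 kips → shear rupture governs the shear term.
R_n = 60.33 + 1.0 × 65 × 0.1875 = 72.52 kips.
Design strength φR_n = 0.75 × 72.52 = 54.4 kips.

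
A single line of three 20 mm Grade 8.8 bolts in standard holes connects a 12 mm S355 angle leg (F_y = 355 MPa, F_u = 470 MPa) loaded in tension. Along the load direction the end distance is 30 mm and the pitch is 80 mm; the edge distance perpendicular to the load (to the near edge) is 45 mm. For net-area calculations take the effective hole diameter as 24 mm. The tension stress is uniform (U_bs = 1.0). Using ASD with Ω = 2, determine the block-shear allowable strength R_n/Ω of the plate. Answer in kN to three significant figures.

313 kN

Shear plane L_v = 30 + 2·80 = 190 mm; A_gv = 190 × 12 = 2280 mm².
A_nv = (190 − 2.5·24) × 12 = 1560 mm².
A_nt = (45 − 0.5·24) × 12 = 396 mm².
0.6 F_u A_nv = 439.9 kN; 0.6 F_y A_gv = 485.6 kN → shear rupture governs the shear term.
R_n = 439.9 + 1.0 × 470 × 396 / 1000 = 626 kN.
Allowable strength R_n/Ω = 626 / 2 = 313 kN.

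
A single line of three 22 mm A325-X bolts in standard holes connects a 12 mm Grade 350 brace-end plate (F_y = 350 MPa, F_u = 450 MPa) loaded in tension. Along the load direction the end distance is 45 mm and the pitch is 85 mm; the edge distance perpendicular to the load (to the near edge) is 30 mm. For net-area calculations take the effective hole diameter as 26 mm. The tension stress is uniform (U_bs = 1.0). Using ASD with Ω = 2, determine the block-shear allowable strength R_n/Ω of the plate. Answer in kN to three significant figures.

289 kN

Shear plane L_v = 45 + 2·85 = 215 mm; A_gv = 215 × 12 = 2580 mm².
A_nv = (215 − 2.5·26) × 12 = 1800 mm².
A_nt = (30 − 0.5·26) × 12 = 204 mm².
0.6 F_u A_nv = 486 kN; 0.6 F_y A_gv = 541.8 kN → shear rupture governs the shear term.
R_n = 486 + 1.0 × 450 × 204 / 1000 = 577.8 kN.
Allowable strength R_n/Ω = 577.8 / 2 = 289 kN.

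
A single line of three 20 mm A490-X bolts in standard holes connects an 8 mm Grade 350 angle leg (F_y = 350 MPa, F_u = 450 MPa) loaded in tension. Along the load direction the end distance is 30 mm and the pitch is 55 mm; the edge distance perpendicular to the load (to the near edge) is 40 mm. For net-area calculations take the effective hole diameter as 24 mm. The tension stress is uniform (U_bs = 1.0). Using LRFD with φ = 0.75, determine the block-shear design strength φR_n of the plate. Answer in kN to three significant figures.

205 kN

Shear plane L_v = 30 + 2·55 = 140 mm; A_gv = 140 × 8 = 1120 mm².
A_nv = (140 − 2.5·24) × 8 = 640 mm².
A_nt = (40 − 0.5·24) × 8 = 224 mm².
0.6 F_u A_nv = 172.8 kN; 0.6 F_y A_gv = 235.2 kN → shear rupture governs the shear term.
R_n = 172.8 + 1.0 × 450 × 224 / 1000 = 273.6 kN.
Design strength φR_n = 0.75 × 273.6 = 205 kN.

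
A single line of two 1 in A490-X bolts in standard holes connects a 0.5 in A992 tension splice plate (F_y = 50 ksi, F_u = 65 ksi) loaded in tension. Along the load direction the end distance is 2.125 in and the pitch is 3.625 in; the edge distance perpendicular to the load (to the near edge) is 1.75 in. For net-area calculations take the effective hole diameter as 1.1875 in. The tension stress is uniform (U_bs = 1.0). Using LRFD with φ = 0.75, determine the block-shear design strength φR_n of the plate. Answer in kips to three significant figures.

Shear plane L_v = 2.125 + 1·3.625 = 5.75 in; A_gv = 5.75 × 0.5 = 2.875 in².
A_nv = (5.75 − 1.5·1.1875) × 0.5 = 1.984 in².
A_nt = (1.75 − 0.5·1.1875) × 0.5 = 0.5781 in².
0.6 F_u A_nv = 77.39 kips; 0.6 F_y A_gv = 86.25 kips → shear rupture governs the shear term.
R_n = 77.39 + 1.0 × 65 × 0.5781 = 115 kips.
Design strength φR_n = 0.75 × 115 = 86.2 kips.

86.2 kips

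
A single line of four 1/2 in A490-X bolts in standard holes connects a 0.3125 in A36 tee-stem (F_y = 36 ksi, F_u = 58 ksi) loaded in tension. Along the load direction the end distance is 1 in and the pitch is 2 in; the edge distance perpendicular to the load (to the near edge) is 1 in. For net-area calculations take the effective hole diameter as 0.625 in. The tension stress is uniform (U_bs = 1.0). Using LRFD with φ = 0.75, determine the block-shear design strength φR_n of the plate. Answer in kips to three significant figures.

44.8 kips

Shear plane L_v = 1 + 3·2 = 7 in; A_gv = 7 × 0.3125 = 2.188 in².
A_nv = (7 − 3.5·0.625) × 0.3125 = 1.504 in².
A_nt = (1 − 0.5·0.625) × 0.3125 = 0.2148 in².
0.6 F_u A_nv = 52.34 kips; 0.6 F_y A_gv = 47.25 kips → shear yielding governs the shear term.
R_n = 47.25 + 1.0 × 58 × 0.2148 = 59.71 kips.
Design strength φR_n = 0.75 × 59.71 = 44.8 kips.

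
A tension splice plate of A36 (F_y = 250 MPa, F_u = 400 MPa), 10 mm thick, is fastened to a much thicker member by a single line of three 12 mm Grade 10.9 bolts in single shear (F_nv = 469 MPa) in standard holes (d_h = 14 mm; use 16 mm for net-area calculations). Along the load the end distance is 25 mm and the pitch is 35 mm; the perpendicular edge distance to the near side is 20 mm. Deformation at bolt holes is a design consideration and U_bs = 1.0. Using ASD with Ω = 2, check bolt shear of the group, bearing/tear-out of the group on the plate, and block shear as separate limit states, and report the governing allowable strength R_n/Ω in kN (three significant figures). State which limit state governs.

79.6 kN (bolt shear governs)

Bolt shear: A_b = π·12²/4 = 113.1 mm²; R_n = 469 × 113.1 × 3 × 1 / 1000 = 159.1 kN → 159.1 / 2 = 79.6 kN.
Bearing: edge l_c = 18, r_n = 86.4 kN; interior l_c = 21, r_n = 100.8 kN; R_n = 86.4 + 2·100.8 = 288 kN → 144 kN.
Block shear: A_gv = 950, A_nv = 550, A_nt = 120 mm²; R_n = min(0.6F_uA_nv, 0.6F_yA_gv) + U_bs·F_u·A_nt = 180 kN → 90 kN.
Bolt shear governs: 79.6 kN.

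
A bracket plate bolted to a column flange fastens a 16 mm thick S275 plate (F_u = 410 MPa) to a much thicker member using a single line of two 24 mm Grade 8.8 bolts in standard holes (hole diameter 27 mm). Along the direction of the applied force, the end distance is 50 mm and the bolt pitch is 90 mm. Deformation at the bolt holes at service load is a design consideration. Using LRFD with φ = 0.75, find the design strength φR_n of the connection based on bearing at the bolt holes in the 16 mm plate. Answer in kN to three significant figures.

Per bolt r_n = 1.2 l_c t F_u ≤ 2.4 d t F_u; upper limit = 2.4 × 24 × 16 × 410 / 1000 = 377.9 kN.
Edge bolt: l_c = 50 − 27/2 = 36.5 mm → 1.2 × 36.5 × 16 × 410 / 1000 = 287.3 → r_n = 287.3 kN.
Interior bolts: l_c = 90 − 27 = 63 mm → 1.2 × 63 × 16 × 410 / 1000 = 495.9 → r_n = 377.9 kN.
R_n = 1 × 287.3 + 1 × 377.9 = 665.2 kN.
Design strength φR_n = 0.75 × 665.2 = 499 kN.

499 kN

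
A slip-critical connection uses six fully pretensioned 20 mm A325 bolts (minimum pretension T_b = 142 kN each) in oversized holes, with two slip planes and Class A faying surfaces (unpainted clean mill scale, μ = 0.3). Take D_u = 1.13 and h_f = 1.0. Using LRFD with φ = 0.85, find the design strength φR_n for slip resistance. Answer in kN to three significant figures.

R_n = μ · D_u · h_f · T_b · n_s · n_b = 0.3 × 1.13 × 1.0 × 142 × 2 × 6 = 577.7 kN.
Design strength φR_n = 0.85 × 577.7 = 491 kN.

491 kN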